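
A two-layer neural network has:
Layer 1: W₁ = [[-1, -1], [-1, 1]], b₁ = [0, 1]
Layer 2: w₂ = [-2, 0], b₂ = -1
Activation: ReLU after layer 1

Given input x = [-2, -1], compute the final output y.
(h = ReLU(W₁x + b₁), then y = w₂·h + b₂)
y = -7

Layer 1 pre-activation: z₁ = [3, 2]
After ReLU: h = [3, 2]
Layer 2 output: y = -2×3 + 0×2 + -1 = -7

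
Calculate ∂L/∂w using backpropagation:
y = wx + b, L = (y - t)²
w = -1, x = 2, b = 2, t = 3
∂L/∂w = -12

y = wx + b = (-1)(2) + 2 = 0
∂L/∂y = 2(y - t) = 2(0 - 3) = -6
∂y/∂w = x = 2
∂L/∂w = ∂L/∂y · ∂y/∂w = -6 × 2 = -12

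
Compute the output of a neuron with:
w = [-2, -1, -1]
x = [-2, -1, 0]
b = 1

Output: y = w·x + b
y = 6

y = (-2)(-2) + (-1)(-1) + (-1)(0) + 1 = 6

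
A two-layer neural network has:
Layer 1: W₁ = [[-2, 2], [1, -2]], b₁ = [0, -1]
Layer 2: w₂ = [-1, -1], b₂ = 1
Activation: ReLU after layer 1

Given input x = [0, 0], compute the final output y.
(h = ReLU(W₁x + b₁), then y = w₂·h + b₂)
y = 1

Layer 1 pre-activation: z₁ = [0, -1]
After ReLU: h = [0, 0]
Layer 2 output: y = -1×0 + -1×0 + 1 = 1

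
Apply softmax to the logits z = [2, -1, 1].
p = [0.7054, 0.0351, 0.2595]

exp(z) = [7.389, 0.3679, 2.718]
Sum = 10.48
p = [0.7054, 0.0351, 0.2595]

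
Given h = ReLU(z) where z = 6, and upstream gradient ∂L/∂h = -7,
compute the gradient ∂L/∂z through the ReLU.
∂L/∂z = -7

h = ReLU(6) = 6
Since z > 0: ∂h/∂z = 1
∂L/∂z = ∂L/∂h · ∂h/∂z = -7 × 1 = -7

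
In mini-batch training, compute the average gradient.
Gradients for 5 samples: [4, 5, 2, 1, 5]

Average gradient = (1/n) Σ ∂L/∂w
Average gradient = 3.4

Average = (1/5)(4 + 5 + 2 + 1 + 5) = 17/5 = 3.4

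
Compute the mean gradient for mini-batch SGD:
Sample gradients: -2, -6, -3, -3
Average gradient = -3.5

Average = (1/4)(-2 + -6 + -3 + -3) = -14/4 = -3.5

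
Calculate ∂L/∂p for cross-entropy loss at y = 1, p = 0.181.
∂L/∂p = -5.525

∂L/∂p = -y/p + (1-y)/(1-p) = -1/0.181 + 0 = -5.525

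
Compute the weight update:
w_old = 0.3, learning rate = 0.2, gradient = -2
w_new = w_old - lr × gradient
w_new = 0.7

w_new = w - η·∂L/∂w = 0.3 - 0.2×(-2) = 0.3 - (-0.4) = 0.7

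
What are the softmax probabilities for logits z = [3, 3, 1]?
p = [0.4683, 0.4683, 0.0634]

exp(z) = [20.09, 20.09, 2.718]
Sum = 42.89
p = [0.4683, 0.4683, 0.0634]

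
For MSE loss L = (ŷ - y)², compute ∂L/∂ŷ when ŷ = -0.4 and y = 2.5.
∂L/∂ŷ = -5.8

∂L/∂ŷ = 2(ŷ - y) = 2(-0.4 - 2.5) = 2(-2.9) = -5.8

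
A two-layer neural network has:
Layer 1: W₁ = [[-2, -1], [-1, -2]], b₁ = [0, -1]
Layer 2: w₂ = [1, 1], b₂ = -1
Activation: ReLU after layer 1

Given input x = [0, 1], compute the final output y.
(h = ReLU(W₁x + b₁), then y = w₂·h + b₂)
y = -1

Layer 1 pre-activation: z₁ = [-1, -3]
After ReLU: h = [0, 0]
Layer 2 output: y = 1×0 + 1×0 + -1 = -1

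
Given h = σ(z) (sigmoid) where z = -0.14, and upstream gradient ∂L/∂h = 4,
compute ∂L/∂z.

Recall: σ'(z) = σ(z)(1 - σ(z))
∂L/∂z = 0.9951

σ(-0.14) = 0.4651
σ'(-0.14) = σ(-0.14)(1 - σ(-0.14)) = 0.4651 × 0.5349 = 0.2488
∂L/∂z = ∂L/∂h · σ'(z) = 4 × 0.2488 = 0.9951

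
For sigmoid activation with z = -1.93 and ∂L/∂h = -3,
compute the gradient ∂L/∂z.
∂L/∂z = -0.3321

σ(-1.93) = 0.1268
σ'(-1.93) = σ(-1.93)(1 - σ(-1.93)) = 0.1268 × 0.8732 = 0.1107
∂L/∂z = ∂L/∂h · σ'(z) = -3 × 0.1107 = -0.3321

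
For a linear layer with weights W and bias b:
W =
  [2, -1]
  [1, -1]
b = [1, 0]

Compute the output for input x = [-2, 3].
y = [-6, -5]

Wx = [2×-2 + -1×3, 1×-2 + -1×3]
   = [-7, -5]
y = Wx + b = [-7 + 1, -5 + 0] = [-6, -5]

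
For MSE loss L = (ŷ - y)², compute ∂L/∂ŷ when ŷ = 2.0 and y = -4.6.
∂L/∂ŷ = 13.2

∂L/∂ŷ = 2(ŷ - y) = 2(2.0 - -4.6) = 2(6.6) = 13.2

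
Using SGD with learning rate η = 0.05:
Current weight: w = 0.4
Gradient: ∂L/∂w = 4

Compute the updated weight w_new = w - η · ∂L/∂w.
w_new = 0.2

w_new = w - η·∂L/∂w = 0.4 - 0.05×(4) = 0.4 - (0.2) = 0.2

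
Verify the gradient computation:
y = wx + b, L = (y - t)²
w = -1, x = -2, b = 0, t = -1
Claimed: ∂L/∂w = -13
Incorrect

y = (-1)(-2) + 0 = 2
∂L/∂y = 2(y - t) = 2(2 - -1) = 6
∂y/∂w = x = -2
∂L/∂w = 6 × -2 = -12

Claimed value: -13
Incorrect: The correct gradient is -12.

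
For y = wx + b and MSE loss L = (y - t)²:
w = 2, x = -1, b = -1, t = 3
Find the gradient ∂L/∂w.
∂L/∂w = 12

y = wx + b = (2)(-1) + -1 = -3
∂L/∂y = 2(y - t) = 2(-3 - 3) = -12
∂y/∂w = x = -1
∂L/∂w = ∂L/∂y · ∂y/∂w = -12 × -1 = 12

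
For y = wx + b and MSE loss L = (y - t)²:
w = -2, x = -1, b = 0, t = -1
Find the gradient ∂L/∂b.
∂L/∂b = 6

y = wx + b = (-2)(-1) + 0 = 2
∂L/∂y = 2(y - t) = 2(2 - -1) = 6
∂y/∂b = 1
∂L/∂b = ∂L/∂y · ∂y/∂b = 6 × 1 = 6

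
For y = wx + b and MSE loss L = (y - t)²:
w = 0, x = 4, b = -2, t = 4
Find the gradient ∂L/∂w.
∂L/∂w = -48

y = wx + b = (0)(4) + -2 = -2
∂L/∂y = 2(y - t) = 2(-2 - 4) = -12
∂y/∂w = x = 4
∂L/∂w = ∂L/∂y · ∂y/∂w = -12 × 4 = -48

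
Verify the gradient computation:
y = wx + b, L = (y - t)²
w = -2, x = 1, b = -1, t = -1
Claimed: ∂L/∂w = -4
Correct

y = (-2)(1) + -1 = -3
∂L/∂y = 2(y - t) = 2(-3 - -1) = -4
∂y/∂w = x = 1
∂L/∂w = -4 × 1 = -4

Claimed value: -4
Correct: The correct gradient is -4.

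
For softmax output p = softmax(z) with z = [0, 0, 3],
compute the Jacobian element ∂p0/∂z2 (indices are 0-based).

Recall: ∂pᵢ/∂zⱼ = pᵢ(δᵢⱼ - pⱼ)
∂p0/∂z2 = -0.04118

p = softmax(z) = [0.04528, 0.04528, 0.9094]
p0 = 0.04528, p2 = 0.9094

∂p0/∂z2 = -p0 × p2 = -0.04528 × 0.9094 = -0.04118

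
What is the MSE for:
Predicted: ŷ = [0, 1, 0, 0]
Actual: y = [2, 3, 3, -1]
MSE = 4.5

MSE = (1/4)((0-2)² + (1-3)² + (0-3)² + (0--1)²) = (1/4)(4 + 4 + 9 + 1) = 4.5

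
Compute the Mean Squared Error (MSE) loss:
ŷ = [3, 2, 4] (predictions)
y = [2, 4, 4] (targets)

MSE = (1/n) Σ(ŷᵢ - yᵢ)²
MSE = 1.667

MSE = (1/3)((3-2)² + (2-4)² + (4-4)²) = (1/3)(1 + 4 + 0) = 1.667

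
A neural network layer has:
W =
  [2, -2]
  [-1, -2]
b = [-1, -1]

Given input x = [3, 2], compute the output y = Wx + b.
y = [1, -8]

Wx = [2×3 + -2×2, -1×3 + -2×2]
   = [2, -7]
y = Wx + b = [2 + -1, -7 + -1] = [1, -8]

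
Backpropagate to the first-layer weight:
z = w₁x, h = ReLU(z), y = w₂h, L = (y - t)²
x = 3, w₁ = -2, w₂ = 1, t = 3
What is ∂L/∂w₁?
∂L/∂w₁ = 0

Forward pass:
z = w₁x = -2×3 = -6
h = ReLU(-6) = 0
y = w₂h = 1×0 = 0

Backward pass:
∂L/∂y = 2(y - t) = 2(0 - 3) = -6
∂y/∂h = w₂ = 1
∂h/∂z = 0 (ReLU derivative)
∂z/∂w₁ = x = 3

∂L/∂w₁ = -6 × 1 × 0 × 3 = 0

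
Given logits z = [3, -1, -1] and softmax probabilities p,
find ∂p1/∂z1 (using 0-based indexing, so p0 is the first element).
∂p1/∂z1 = 0.01736

p = softmax(z) = [0.9647, 0.01767, 0.01767]
p1 = 0.01767

∂p1/∂z1 = p1(1 - p1) = 0.01767 × (1 - 0.01767) = 0.01736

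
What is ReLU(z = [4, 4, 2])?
h = [4, 4, 2]

ReLU applied element-wise: max(0,4)=4, max(0,4)=4, max(0,2)=2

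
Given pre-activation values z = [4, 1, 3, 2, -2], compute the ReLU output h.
h = [4, 1, 3, 2, 0]

ReLU applied element-wise: max(0,4)=4, max(0,1)=1, max(0,3)=3, max(0,2)=2, max(0,-2)=0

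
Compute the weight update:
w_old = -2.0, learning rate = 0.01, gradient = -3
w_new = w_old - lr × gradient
w_new = -1.97

w_new = w - η·∂L/∂w = -2.0 - 0.01×(-3) = -2.0 - (-0.03) = -1.97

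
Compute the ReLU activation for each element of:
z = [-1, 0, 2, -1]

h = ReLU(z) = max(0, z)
h = [0, 0, 2, 0]

ReLU applied element-wise: max(0,-1)=0, max(0,0)=0, max(0,2)=2, max(0,-1)=0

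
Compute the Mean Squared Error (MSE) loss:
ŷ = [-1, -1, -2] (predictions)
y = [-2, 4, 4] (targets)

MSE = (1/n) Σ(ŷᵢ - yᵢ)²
MSE = 20.67

MSE = (1/3)((-1--2)² + (-1-4)² + (-2-4)²) = (1/3)(1 + 25 + 36) = 20.67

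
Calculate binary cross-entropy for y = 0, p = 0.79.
L = 1.561

L = -0·log(0.79) - 1·log(0.21) = -log(0.21) = 1.561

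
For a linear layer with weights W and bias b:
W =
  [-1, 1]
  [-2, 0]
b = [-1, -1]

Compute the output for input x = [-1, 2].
y = [2, 1]

Wx = [-1×-1 + 1×2, -2×-1 + 0×2]
   = [3, 2]
y = Wx + b = [3 + -1, 2 + -1] = [2, 1]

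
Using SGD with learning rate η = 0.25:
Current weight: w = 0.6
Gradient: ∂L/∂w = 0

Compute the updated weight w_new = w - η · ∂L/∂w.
w_new = 0.6

w_new = w - η·∂L/∂w = 0.6 - 0.25×(0) = 0.6 - (0) = 0.6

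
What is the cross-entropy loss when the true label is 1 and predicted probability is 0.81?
L = 0.2107

L = -1·log(0.81) - 0·log(0.19) = -log(0.81) = 0.2107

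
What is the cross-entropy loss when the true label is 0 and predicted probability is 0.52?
L = 0.734

L = -0·log(0.52) - 1·log(0.48) = -log(0.48) = 0.734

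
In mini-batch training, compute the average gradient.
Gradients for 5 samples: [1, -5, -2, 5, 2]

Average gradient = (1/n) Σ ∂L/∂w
Average gradient = 0.2

Average = (1/5)(1 + -5 + -2 + 5 + 2) = 1/5 = 0.2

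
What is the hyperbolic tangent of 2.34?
0.9816

tanh(2.34) = (e^(2.34) - e^(-2.34))/(e^(2.34) + e^(-2.34)) = 0.9816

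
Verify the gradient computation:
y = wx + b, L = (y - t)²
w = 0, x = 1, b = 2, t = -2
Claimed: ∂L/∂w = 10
Incorrect

y = (0)(1) + 2 = 2
∂L/∂y = 2(y - t) = 2(2 - -2) = 8
∂y/∂w = x = 1
∂L/∂w = 8 × 1 = 8

Claimed value: 10
Incorrect: The correct gradient is 8.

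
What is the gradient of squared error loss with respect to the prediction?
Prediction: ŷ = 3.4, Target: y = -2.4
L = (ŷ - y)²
∂L/∂ŷ = 11.6

∂L/∂ŷ = 2(ŷ - y) = 2(3.4 - -2.4) = 2(5.8) = 11.6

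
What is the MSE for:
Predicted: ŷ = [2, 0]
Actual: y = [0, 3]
MSE = 6.5

MSE = (1/2)((2-0)² + (0-3)²) = (1/2)(4 + 9) = 6.5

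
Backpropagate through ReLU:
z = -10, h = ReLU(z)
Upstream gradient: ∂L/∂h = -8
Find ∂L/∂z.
∂L/∂z = 0

h = ReLU(-10) = 0
Since z < 0: ∂h/∂z = 0
∂L/∂z = ∂L/∂h · ∂h/∂z = -8 × 0 = 0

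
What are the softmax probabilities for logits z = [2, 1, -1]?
p = [0.7054, 0.2595, 0.0351]

exp(z) = [7.389, 2.718, 0.3679]
Sum = 10.48
p = [0.7054, 0.2595, 0.0351]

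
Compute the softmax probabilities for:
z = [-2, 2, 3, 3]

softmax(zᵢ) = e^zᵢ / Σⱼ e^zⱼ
p = [0.0028, 0.1549, 0.4211, 0.4211]

exp(z) = [0.1353, 7.389, 20.09, 20.09]
Sum = 47.7
p = [0.0028, 0.1549, 0.4211, 0.4211]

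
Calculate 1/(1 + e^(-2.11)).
0.8919

sigmoid(2.11) = 1/(1 + e^(-2.11)) = 1/(1 + 0.1212) = 0.8919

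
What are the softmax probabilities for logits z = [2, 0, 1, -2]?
p = [0.6572, 0.0889, 0.2418, 0.012]

exp(z) = [7.389, 1, 2.718, 0.1353]
Sum = 11.24
p = [0.6572, 0.0889, 0.2418, 0.012]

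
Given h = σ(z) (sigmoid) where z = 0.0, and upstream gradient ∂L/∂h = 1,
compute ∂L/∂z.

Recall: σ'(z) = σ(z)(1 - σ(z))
∂L/∂z = 0.25

σ(0.0) = 0.5
σ'(0.0) = σ(0.0)(1 - σ(0.0)) = 0.5 × 0.5 = 0.25
∂L/∂z = ∂L/∂h · σ'(z) = 1 × 0.25 = 0.25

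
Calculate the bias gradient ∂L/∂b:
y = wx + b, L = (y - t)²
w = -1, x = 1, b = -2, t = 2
∂L/∂b = -10

y = wx + b = (-1)(1) + -2 = -3
∂L/∂y = 2(y - t) = 2(-3 - 2) = -10
∂y/∂b = 1
∂L/∂b = ∂L/∂y · ∂y/∂b = -10 × 1 = -10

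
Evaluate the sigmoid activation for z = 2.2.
0.9002

sigmoid(2.2) = 1/(1 + e^(-2.2)) = 1/(1 + 0.1108) = 0.9002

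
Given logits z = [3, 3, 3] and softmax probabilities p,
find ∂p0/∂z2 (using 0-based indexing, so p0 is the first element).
∂p0/∂z2 = -0.1111

p = softmax(z) = [0.3333, 0.3333, 0.3333]
p0 = 0.3333, p2 = 0.3333

∂p0/∂z2 = -p0 × p2 = -0.3333 × 0.3333 = -0.1111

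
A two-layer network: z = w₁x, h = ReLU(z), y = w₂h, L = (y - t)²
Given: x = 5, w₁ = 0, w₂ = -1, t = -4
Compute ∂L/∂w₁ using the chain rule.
∂L/∂w₁ = 0

Forward pass:
z = w₁x = 0×5 = 0
h = ReLU(0) = 0
y = w₂h = -1×0 = 0

Backward pass:
∂L/∂y = 2(y - t) = 2(0 - -4) = 8
∂y/∂h = w₂ = -1
∂h/∂z = 0 (ReLU derivative)
∂z/∂w₁ = x = 5

∂L/∂w₁ = 8 × -1 × 0 × 5 = 0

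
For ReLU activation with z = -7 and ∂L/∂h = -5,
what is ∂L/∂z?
∂L/∂z = 0

h = ReLU(-7) = 0
Since z < 0: ∂h/∂z = 0
∂L/∂z = ∂L/∂h · ∂h/∂z = -5 × 0 = 0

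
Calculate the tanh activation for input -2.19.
-0.9753

tanh(-2.19) = (e^(-2.19) - e^(2.19))/(e^(-2.19) + e^(2.19)) = -0.9753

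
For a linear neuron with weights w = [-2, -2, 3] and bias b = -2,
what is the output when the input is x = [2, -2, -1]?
y = -5

y = (-2)(2) + (-2)(-2) + (3)(-1) + -2 = -5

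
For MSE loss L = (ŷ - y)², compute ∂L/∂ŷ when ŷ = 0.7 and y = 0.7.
∂L/∂ŷ = 0.0

∂L/∂ŷ = 2(ŷ - y) = 2(0.7 - 0.7) = 2(0.0) = 0.0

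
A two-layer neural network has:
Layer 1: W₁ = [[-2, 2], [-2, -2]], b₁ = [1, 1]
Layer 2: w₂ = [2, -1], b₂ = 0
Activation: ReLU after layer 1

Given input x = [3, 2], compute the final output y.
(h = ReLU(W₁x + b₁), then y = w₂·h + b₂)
y = 0

Layer 1 pre-activation: z₁ = [-1, -9]
After ReLU: h = [0, 0]
Layer 2 output: y = 2×0 + -1×0 + 0 = 0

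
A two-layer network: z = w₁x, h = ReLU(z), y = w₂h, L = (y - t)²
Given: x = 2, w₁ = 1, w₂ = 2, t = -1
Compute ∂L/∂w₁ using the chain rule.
∂L/∂w₁ = 40

Forward pass:
z = w₁x = 1×2 = 2
h = ReLU(2) = 2
y = w₂h = 2×2 = 4

Backward pass:
∂L/∂y = 2(y - t) = 2(4 - -1) = 10
∂y/∂h = w₂ = 2
∂h/∂z = 1 (ReLU derivative)
∂z/∂w₁ = x = 2

∂L/∂w₁ = 10 × 2 × 1 × 2 = 40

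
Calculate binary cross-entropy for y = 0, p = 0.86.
L = 1.966

L = -0·log(0.86) - 1·log(0.14) = -log(0.14) = 1.966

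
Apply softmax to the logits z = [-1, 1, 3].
p = [0.0159, 0.1173, 0.8668]

exp(z) = [0.3679, 2.718, 20.09]
Sum = 23.17
p = [0.0159, 0.1173, 0.8668]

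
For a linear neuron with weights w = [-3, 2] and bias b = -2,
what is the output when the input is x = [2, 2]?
y = -4

y = (-3)(2) + (2)(2) + -2 = -4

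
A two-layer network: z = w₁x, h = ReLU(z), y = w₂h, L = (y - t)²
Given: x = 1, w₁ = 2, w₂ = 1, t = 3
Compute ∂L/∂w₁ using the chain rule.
∂L/∂w₁ = -2

Forward pass:
z = w₁x = 2×1 = 2
h = ReLU(2) = 2
y = w₂h = 1×2 = 2

Backward pass:
∂L/∂y = 2(y - t) = 2(2 - 3) = -2
∂y/∂h = w₂ = 1
∂h/∂z = 1 (ReLU derivative)
∂z/∂w₁ = x = 1

∂L/∂w₁ = -2 × 1 × 1 × 1 = -2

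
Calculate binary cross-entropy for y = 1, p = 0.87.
L = 0.1393

L = -1·log(0.87) - 0·log(0.13) = -log(0.87) = 0.1393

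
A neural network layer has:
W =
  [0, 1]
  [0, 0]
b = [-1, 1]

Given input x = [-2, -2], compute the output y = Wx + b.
y = [-3, 1]

Wx = [0×-2 + 1×-2, 0×-2 + 0×-2]
   = [-2, 0]
y = Wx + b = [-2 + -1, 0 + 1] = [-3, 1]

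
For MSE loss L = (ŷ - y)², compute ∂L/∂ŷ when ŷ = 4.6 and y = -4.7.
∂L/∂ŷ = 18.6

∂L/∂ŷ = 2(ŷ - y) = 2(4.6 - -4.7) = 2(9.3) = 18.6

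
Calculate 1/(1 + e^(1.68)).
0.1571

sigmoid(-1.68) = 1/(1 + e^(1.68)) = 1/(1 + 5.366) = 0.1571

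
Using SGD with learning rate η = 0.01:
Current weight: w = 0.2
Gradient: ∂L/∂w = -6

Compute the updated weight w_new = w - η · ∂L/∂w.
w_new = 0.26

w_new = w - η·∂L/∂w = 0.2 - 0.01×(-6) = 0.2 - (-0.06) = 0.26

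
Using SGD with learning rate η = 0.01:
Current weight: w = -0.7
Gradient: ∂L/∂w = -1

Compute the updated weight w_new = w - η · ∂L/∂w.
w_new = -0.69

w_new = w - η·∂L/∂w = -0.7 - 0.01×(-1) = -0.7 - (-0.01) = -0.69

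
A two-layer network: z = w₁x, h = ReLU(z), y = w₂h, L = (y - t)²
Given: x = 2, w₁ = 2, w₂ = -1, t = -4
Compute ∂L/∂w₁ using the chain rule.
∂L/∂w₁ = 0

Forward pass:
z = w₁x = 2×2 = 4
h = ReLU(4) = 4
y = w₂h = -1×4 = -4

Backward pass:
∂L/∂y = 2(y - t) = 2(-4 - -4) = 0
∂y/∂h = w₂ = -1
∂h/∂z = 1 (ReLU derivative)
∂z/∂w₁ = x = 2

∂L/∂w₁ = 0 × -1 × 1 × 2 = 0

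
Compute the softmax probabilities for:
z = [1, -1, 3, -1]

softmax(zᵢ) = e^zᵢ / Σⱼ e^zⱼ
p = [0.1155, 0.0156, 0.8533, 0.0156]

exp(z) = [2.718, 0.3679, 20.09, 0.3679]
Sum = 23.54
p = [0.1155, 0.0156, 0.8533, 0.0156]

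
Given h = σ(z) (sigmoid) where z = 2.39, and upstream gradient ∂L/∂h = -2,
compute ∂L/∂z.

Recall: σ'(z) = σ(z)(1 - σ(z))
∂L/∂z = -0.1538

σ(2.39) = 0.9161
σ'(2.39) = σ(2.39)(1 - σ(2.39)) = 0.9161 × 0.08394 = 0.07689
∂L/∂z = ∂L/∂h · σ'(z) = -2 × 0.07689 = -0.1538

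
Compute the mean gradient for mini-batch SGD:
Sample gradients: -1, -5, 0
Average gradient = -2

Average = (1/3)(-1 + -5 + 0) = -6/3 = -2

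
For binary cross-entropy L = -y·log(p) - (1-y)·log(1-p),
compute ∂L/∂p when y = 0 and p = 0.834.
∂L/∂p = 6.024

∂L/∂p = -y/p + (1-y)/(1-p) = 0 + 1/0.166 = 6.024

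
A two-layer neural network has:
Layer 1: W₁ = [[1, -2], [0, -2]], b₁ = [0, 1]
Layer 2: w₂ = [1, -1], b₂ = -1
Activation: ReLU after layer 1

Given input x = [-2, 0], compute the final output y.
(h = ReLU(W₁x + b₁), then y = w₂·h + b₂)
y = -2

Layer 1 pre-activation: z₁ = [-2, 1]
After ReLU: h = [0, 1]
Layer 2 output: y = 1×0 + -1×1 + -1 = -2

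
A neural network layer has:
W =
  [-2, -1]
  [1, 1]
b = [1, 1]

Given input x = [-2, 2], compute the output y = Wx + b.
y = [3, 1]

Wx = [-2×-2 + -1×2, 1×-2 + 1×2]
   = [2, 0]
y = Wx + b = [2 + 1, 0 + 1] = [3, 1]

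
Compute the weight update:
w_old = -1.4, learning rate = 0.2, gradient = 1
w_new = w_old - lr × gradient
w_new = -1.6

w_new = w - η·∂L/∂w = -1.4 - 0.2×(1) = -1.4 - (0.2) = -1.6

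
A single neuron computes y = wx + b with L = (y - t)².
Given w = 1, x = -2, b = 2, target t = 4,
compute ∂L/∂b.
∂L/∂b = -8

y = wx + b = (1)(-2) + 2 = 0
∂L/∂y = 2(y - t) = 2(0 - 4) = -8
∂y/∂b = 1
∂L/∂b = ∂L/∂y · ∂y/∂b = -8 × 1 = -8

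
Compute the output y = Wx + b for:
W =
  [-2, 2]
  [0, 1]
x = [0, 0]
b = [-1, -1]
y = [-1, -1]

Wx = [-2×0 + 2×0, 0×0 + 1×0]
   = [0, 0]
y = Wx + b = [0 + -1, 0 + -1] = [-1, -1]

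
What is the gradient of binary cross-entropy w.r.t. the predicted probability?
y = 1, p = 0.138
∂L/∂p = -7.246

∂L/∂p = -y/p + (1-y)/(1-p) = -1/0.138 + 0 = -7.246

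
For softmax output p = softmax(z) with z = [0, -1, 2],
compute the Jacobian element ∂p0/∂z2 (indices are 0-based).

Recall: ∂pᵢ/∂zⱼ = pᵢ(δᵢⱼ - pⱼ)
∂p0/∂z2 = -0.09636

p = softmax(z) = [0.1142, 0.04201, 0.8438]
p0 = 0.1142, p2 = 0.8438

∂p0/∂z2 = -p0 × p2 = -0.1142 × 0.8438 = -0.09636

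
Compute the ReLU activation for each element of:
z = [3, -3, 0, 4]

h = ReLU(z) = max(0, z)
h = [3, 0, 0, 4]

ReLU applied element-wise: max(0,3)=3, max(0,-3)=0, max(0,0)=0, max(0,4)=4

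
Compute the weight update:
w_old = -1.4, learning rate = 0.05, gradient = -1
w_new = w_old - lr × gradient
w_new = -1.35

w_new = w - η·∂L/∂w = -1.4 - 0.05×(-1) = -1.4 - (-0.05) = -1.35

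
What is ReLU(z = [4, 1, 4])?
h = [4, 1, 4]

ReLU applied element-wise: max(0,4)=4, max(0,1)=1, max(0,4)=4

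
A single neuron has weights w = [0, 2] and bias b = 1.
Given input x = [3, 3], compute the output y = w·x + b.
y = 7

y = (0)(3) + (2)(3) + 1 = 7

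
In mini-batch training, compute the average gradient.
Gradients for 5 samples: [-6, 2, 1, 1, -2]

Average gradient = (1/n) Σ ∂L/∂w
Average gradient = -0.8

Average = (1/5)(-6 + 2 + 1 + 1 + -2) = -4/5 = -0.8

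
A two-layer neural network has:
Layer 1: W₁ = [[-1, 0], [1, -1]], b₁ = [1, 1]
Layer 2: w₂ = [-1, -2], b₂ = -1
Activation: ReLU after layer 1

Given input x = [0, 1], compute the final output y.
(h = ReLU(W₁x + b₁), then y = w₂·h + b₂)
y = -2

Layer 1 pre-activation: z₁ = [1, 0]
After ReLU: h = [1, 0]
Layer 2 output: y = -1×1 + -2×0 + -1 = -2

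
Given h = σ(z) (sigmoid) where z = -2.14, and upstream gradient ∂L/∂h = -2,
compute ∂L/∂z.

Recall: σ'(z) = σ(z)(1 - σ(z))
∂L/∂z = -0.1884

σ(-2.14) = 0.1053
σ'(-2.14) = σ(-2.14)(1 - σ(-2.14)) = 0.1053 × 0.8947 = 0.09419
∂L/∂z = ∂L/∂h · σ'(z) = -2 × 0.09419 = -0.1884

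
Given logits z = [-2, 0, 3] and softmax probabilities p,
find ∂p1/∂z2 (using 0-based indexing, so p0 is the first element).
∂p1/∂z2 = -0.0446

p = softmax(z) = [0.006377, 0.04712, 0.9465]
p1 = 0.04712, p2 = 0.9465

∂p1/∂z2 = -p1 × p2 = -0.04712 × 0.9465 = -0.0446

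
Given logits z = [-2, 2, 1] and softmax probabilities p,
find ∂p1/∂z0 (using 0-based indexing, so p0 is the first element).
∂p1/∂z0 = -0.009532

p = softmax(z) = [0.01321, 0.7214, 0.2654]
p1 = 0.7214, p0 = 0.01321

∂p1/∂z0 = -p1 × p0 = -0.7214 × 0.01321 = -0.009532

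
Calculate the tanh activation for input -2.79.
-0.9925

tanh(-2.79) = (e^(-2.79) - e^(2.79))/(e^(-2.79) + e^(2.79)) = -0.9925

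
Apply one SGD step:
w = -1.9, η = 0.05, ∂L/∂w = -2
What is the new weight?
w_new = -1.8

w_new = w - η·∂L/∂w = -1.9 - 0.05×(-2) = -1.9 - (-0.1) = -1.8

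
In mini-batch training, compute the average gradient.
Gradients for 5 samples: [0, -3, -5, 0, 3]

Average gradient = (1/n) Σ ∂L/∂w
Average gradient = -1

Average = (1/5)(0 + -3 + -5 + 0 + 3) = -5/5 = -1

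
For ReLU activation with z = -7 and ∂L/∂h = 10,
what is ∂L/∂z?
∂L/∂z = 0

h = ReLU(-7) = 0
Since z < 0: ∂h/∂z = 0
∂L/∂z = ∂L/∂h · ∂h/∂z = 10 × 0 = 0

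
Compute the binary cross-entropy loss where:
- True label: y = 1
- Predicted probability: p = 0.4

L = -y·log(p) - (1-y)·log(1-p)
L = 0.9163

L = -1·log(0.4) - 0·log(0.6) = -log(0.4) = 0.9163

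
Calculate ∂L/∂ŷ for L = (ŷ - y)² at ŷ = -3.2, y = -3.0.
∂L/∂ŷ = -0.4

∂L/∂ŷ = 2(ŷ - y) = 2(-3.2 - -3.0) = 2(-0.2) = -0.4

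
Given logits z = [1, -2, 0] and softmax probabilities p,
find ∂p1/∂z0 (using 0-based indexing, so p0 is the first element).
∂p1/∂z0 = -0.02477

p = softmax(z) = [0.7054, 0.03512, 0.2595]
p1 = 0.03512, p0 = 0.7054

∂p1/∂z0 = -p1 × p0 = -0.03512 × 0.7054 = -0.02477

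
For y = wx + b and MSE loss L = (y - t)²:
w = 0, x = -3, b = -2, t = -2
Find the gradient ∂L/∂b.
∂L/∂b = 0

y = wx + b = (0)(-3) + -2 = -2
∂L/∂y = 2(y - t) = 2(-2 - -2) = 0
∂y/∂b = 1
∂L/∂b = ∂L/∂y · ∂y/∂b = 0 × 1 = 0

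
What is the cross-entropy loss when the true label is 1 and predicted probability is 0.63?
L = 0.462

L = -1·log(0.63) - 0·log(0.37) = -log(0.63) = 0.462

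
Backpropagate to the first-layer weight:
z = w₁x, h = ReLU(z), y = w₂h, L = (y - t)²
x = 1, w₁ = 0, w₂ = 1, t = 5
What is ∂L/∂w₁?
∂L/∂w₁ = 0

Forward pass:
z = w₁x = 0×1 = 0
h = ReLU(0) = 0
y = w₂h = 1×0 = 0

Backward pass:
∂L/∂y = 2(y - t) = 2(0 - 5) = -10
∂y/∂h = w₂ = 1
∂h/∂z = 0 (ReLU derivative)
∂z/∂w₁ = x = 1

∂L/∂w₁ = -10 × 1 × 0 × 1 = 0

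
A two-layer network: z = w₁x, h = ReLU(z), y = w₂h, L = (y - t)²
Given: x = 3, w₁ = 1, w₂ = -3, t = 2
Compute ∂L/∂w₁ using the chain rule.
∂L/∂w₁ = 198

Forward pass:
z = w₁x = 1×3 = 3
h = ReLU(3) = 3
y = w₂h = -3×3 = -9

Backward pass:
∂L/∂y = 2(y - t) = 2(-9 - 2) = -22
∂y/∂h = w₂ = -3
∂h/∂z = 1 (ReLU derivative)
∂z/∂w₁ = x = 3

∂L/∂w₁ = -22 × -3 × 1 × 3 = 198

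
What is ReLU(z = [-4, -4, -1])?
h = [0, 0, 0]

ReLU applied element-wise: max(0,-4)=0, max(0,-4)=0, max(0,-1)=0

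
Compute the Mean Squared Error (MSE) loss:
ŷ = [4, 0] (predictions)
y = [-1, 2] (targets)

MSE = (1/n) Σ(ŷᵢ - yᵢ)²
MSE = 14.5

MSE = (1/2)((4--1)² + (0-2)²) = (1/2)(25 + 4) = 14.5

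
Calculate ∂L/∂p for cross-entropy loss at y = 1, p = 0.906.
∂L/∂p = -1.104

∂L/∂p = -y/p + (1-y)/(1-p) = -1/0.906 + 0 = -1.104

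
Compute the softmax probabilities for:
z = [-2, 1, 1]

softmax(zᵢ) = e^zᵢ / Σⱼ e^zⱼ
p = [0.0243, 0.4879, 0.4879]

exp(z) = [0.1353, 2.718, 2.718]
Sum = 5.572
p = [0.0243, 0.4879, 0.4879]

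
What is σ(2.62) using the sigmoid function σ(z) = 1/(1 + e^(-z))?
0.9321

sigmoid(2.62) = 1/(1 + e^(-2.62)) = 1/(1 + 0.0728) = 0.9321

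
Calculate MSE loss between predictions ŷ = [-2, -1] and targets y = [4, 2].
MSE = 22.5

MSE = (1/2)((-2-4)² + (-1-2)²) = (1/2)(36 + 9) = 22.5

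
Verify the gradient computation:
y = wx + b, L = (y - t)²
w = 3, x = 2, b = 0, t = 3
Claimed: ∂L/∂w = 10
Incorrect

y = (3)(2) + 0 = 6
∂L/∂y = 2(y - t) = 2(6 - 3) = 6
∂y/∂w = x = 2
∂L/∂w = 6 × 2 = 12

Claimed value: 10
Incorrect: The correct gradient is 12.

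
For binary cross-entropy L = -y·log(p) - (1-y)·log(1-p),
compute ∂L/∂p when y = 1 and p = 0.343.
∂L/∂p = -2.915

∂L/∂p = -y/p + (1-y)/(1-p) = -1/0.343 + 0 = -2.915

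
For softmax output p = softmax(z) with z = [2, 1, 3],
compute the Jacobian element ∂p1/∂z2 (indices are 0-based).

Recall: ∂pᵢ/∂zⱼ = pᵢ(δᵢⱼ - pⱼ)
∂p1/∂z2 = -0.05989

p = softmax(z) = [0.2447, 0.09003, 0.6652]
p1 = 0.09003, p2 = 0.6652

∂p1/∂z2 = -p1 × p2 = -0.09003 × 0.6652 = -0.05989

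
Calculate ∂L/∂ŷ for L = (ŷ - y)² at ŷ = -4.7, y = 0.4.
∂L/∂ŷ = -10.2

∂L/∂ŷ = 2(ŷ - y) = 2(-4.7 - 0.4) = 2(-5.1) = -10.2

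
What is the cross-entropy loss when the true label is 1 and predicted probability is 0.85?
L = 0.1625

L = -1·log(0.85) - 0·log(0.15) = -log(0.85) = 0.1625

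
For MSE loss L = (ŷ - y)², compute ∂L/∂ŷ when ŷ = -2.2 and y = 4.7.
∂L/∂ŷ = -13.8

∂L/∂ŷ = 2(ŷ - y) = 2(-2.2 - 4.7) = 2(-6.9) = -13.8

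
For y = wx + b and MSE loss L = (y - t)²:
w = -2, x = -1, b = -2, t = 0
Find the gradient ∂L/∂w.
∂L/∂w = 0

y = wx + b = (-2)(-1) + -2 = 0
∂L/∂y = 2(y - t) = 2(0 - 0) = 0
∂y/∂w = x = -1
∂L/∂w = ∂L/∂y · ∂y/∂w = 0 × -1 = 0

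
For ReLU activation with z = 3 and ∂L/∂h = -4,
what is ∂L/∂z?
∂L/∂z = -4

h = ReLU(3) = 3
Since z > 0: ∂h/∂z = 1
∂L/∂z = ∂L/∂h · ∂h/∂z = -4 × 1 = -4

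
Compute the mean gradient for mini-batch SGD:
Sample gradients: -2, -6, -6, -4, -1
Average gradient = -3.8

Average = (1/5)(-2 + -6 + -6 + -4 + -1) = -19/5 = -3.8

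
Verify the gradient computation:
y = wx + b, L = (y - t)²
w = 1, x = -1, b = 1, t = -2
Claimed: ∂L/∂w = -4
Correct

y = (1)(-1) + 1 = 0
∂L/∂y = 2(y - t) = 2(0 - -2) = 4
∂y/∂w = x = -1
∂L/∂w = 4 × -1 = -4

Claimed value: -4
Correct: The correct gradient is -4.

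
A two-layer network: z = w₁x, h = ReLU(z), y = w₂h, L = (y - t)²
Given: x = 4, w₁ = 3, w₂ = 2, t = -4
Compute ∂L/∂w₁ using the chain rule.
∂L/∂w₁ = 448

Forward pass:
z = w₁x = 3×4 = 12
h = ReLU(12) = 12
y = w₂h = 2×12 = 24

Backward pass:
∂L/∂y = 2(y - t) = 2(24 - -4) = 56
∂y/∂h = w₂ = 2
∂h/∂z = 1 (ReLU derivative)
∂z/∂w₁ = x = 4

∂L/∂w₁ = 56 × 2 × 1 × 4 = 448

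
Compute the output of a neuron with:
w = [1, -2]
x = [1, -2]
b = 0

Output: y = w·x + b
y = 5

y = (1)(1) + (-2)(-2) + 0 = 5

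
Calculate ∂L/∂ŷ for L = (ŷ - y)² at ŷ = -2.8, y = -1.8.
∂L/∂ŷ = -2.0

∂L/∂ŷ = 2(ŷ - y) = 2(-2.8 - -1.8) = 2(-1.0) = -2.0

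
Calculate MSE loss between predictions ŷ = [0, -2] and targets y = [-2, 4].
MSE = 20

MSE = (1/2)((0--2)² + (-2-4)²) = (1/2)(4 + 36) = 20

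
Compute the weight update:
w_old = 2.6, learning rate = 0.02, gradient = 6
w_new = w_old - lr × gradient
w_new = 2.48

w_new = w - η·∂L/∂w = 2.6 - 0.02×(6) = 2.6 - (0.12) = 2.48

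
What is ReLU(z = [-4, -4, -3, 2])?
h = [0, 0, 0, 2]

ReLU applied element-wise: max(0,-4)=0, max(0,-4)=0, max(0,-3)=0, max(0,2)=2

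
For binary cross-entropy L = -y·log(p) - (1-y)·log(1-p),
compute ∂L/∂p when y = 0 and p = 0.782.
∂L/∂p = 4.587

∂L/∂p = -y/p + (1-y)/(1-p) = 0 + 1/0.218 = 4.587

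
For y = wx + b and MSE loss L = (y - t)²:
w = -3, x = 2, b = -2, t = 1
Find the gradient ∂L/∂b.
∂L/∂b = -18

y = wx + b = (-3)(2) + -2 = -8
∂L/∂y = 2(y - t) = 2(-8 - 1) = -18
∂y/∂b = 1
∂L/∂b = ∂L/∂y · ∂y/∂b = -18 × 1 = -18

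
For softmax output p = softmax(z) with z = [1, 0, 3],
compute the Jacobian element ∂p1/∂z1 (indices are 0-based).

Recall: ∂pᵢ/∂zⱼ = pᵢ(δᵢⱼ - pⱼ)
∂p1/∂z1 = 0.04025

p = softmax(z) = [0.1142, 0.04201, 0.8438]
p1 = 0.04201

∂p1/∂z1 = p1(1 - p1) = 0.04201 × (1 - 0.04201) = 0.04025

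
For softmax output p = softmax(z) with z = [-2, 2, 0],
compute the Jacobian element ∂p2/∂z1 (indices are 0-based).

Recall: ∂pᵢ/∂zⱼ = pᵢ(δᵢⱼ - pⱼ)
∂p2/∂z1 = -0.1017

p = softmax(z) = [0.01588, 0.8668, 0.1173]
p2 = 0.1173, p1 = 0.8668

∂p2/∂z1 = -p2 × p1 = -0.1173 × 0.8668 = -0.1017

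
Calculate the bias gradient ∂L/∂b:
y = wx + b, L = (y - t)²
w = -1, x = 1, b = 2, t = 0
∂L/∂b = 2

y = wx + b = (-1)(1) + 2 = 1
∂L/∂y = 2(y - t) = 2(1 - 0) = 2
∂y/∂b = 1
∂L/∂b = ∂L/∂y · ∂y/∂b = 2 × 1 = 2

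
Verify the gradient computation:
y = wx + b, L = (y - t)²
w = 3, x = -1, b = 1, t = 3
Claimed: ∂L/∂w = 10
Correct

y = (3)(-1) + 1 = -2
∂L/∂y = 2(y - t) = 2(-2 - 3) = -10
∂y/∂w = x = -1
∂L/∂w = -10 × -1 = 10

Claimed value: 10
Correct: The correct gradient is 10.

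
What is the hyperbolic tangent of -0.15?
-0.1489

tanh(-0.15) = (e^(-0.15) - e^(0.15))/(e^(-0.15) + e^(0.15)) = -0.1489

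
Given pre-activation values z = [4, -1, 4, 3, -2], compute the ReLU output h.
h = [4, 0, 4, 3, 0]

ReLU applied element-wise: max(0,4)=4, max(0,-1)=0, max(0,4)=4, max(0,3)=3, max(0,-2)=0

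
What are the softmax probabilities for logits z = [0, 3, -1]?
p = [0.0466, 0.9362, 0.0171]

exp(z) = [1, 20.09, 0.3679]
Sum = 21.45
p = [0.0466, 0.9362, 0.0171]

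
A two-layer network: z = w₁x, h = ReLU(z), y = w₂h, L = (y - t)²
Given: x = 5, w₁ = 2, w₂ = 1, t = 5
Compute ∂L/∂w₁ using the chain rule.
∂L/∂w₁ = 50

Forward pass:
z = w₁x = 2×5 = 10
h = ReLU(10) = 10
y = w₂h = 1×10 = 10

Backward pass:
∂L/∂y = 2(y - t) = 2(10 - 5) = 10
∂y/∂h = w₂ = 1
∂h/∂z = 1 (ReLU derivative)
∂z/∂w₁ = x = 5

∂L/∂w₁ = 10 × 1 × 1 × 5 = 50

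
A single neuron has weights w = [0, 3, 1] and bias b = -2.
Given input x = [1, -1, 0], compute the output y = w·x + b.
y = -5

y = (0)(1) + (3)(-1) + (1)(0) + -2 = -5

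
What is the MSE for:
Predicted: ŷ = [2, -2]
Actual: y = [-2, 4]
MSE = 26

MSE = (1/2)((2--2)² + (-2-4)²) = (1/2)(16 + 36) = 26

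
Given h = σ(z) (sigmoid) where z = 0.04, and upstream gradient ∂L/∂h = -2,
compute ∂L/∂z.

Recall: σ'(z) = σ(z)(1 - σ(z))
∂L/∂z = -0.4998

σ(0.04) = 0.51
σ'(0.04) = σ(0.04)(1 - σ(0.04)) = 0.51 × 0.49 = 0.2499
∂L/∂z = ∂L/∂h · σ'(z) = -2 × 0.2499 = -0.4998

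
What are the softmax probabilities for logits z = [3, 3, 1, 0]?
p = [0.4576, 0.4576, 0.0619, 0.0228]

exp(z) = [20.09, 20.09, 2.718, 1]
Sum = 43.89
p = [0.4576, 0.4576, 0.0619, 0.0228]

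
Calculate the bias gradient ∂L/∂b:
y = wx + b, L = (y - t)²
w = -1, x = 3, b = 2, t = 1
∂L/∂b = -4

y = wx + b = (-1)(3) + 2 = -1
∂L/∂y = 2(y - t) = 2(-1 - 1) = -4
∂y/∂b = 1
∂L/∂b = ∂L/∂y · ∂y/∂b = -4 × 1 = -4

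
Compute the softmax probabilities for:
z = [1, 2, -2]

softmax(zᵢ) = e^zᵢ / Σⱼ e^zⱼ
p = [0.2654, 0.7214, 0.0132]

exp(z) = [2.718, 7.389, 0.1353]
Sum = 10.24
p = [0.2654, 0.7214, 0.0132]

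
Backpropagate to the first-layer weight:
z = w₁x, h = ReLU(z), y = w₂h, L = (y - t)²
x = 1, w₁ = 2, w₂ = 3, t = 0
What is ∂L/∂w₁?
∂L/∂w₁ = 36

Forward pass:
z = w₁x = 2×1 = 2
h = ReLU(2) = 2
y = w₂h = 3×2 = 6

Backward pass:
∂L/∂y = 2(y - t) = 2(6 - 0) = 12
∂y/∂h = w₂ = 3
∂h/∂z = 1 (ReLU derivative)
∂z/∂w₁ = x = 1

∂L/∂w₁ = 12 × 3 × 1 × 1 = 36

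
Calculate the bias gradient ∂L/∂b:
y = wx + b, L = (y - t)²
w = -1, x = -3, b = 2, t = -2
∂L/∂b = 14

y = wx + b = (-1)(-3) + 2 = 5
∂L/∂y = 2(y - t) = 2(5 - -2) = 14
∂y/∂b = 1
∂L/∂b = ∂L/∂y · ∂y/∂b = 14 × 1 = 14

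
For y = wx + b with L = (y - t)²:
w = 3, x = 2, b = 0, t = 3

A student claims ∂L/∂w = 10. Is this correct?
Incorrect

y = (3)(2) + 0 = 6
∂L/∂y = 2(y - t) = 2(6 - 3) = 6
∂y/∂w = x = 2
∂L/∂w = 6 × 2 = 12

Claimed value: 10
Incorrect: The correct gradient is 12.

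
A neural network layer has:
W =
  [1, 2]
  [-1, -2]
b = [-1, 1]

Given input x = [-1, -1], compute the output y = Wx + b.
y = [-4, 4]

Wx = [1×-1 + 2×-1, -1×-1 + -2×-1]
   = [-3, 3]
y = Wx + b = [-3 + -1, 3 + 1] = [-4, 4]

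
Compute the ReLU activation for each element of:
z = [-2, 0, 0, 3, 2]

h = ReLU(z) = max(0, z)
h = [0, 0, 0, 3, 2]

ReLU applied element-wise: max(0,-2)=0, max(0,0)=0, max(0,0)=0, max(0,3)=3, max(0,2)=2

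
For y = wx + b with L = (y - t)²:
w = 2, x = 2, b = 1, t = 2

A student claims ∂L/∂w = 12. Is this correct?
Correct

y = (2)(2) + 1 = 5
∂L/∂y = 2(y - t) = 2(5 - 2) = 6
∂y/∂w = x = 2
∂L/∂w = 6 × 2 = 12

Claimed value: 12
Correct: The correct gradient is 12.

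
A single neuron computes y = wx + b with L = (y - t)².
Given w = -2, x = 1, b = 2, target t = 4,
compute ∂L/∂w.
∂L/∂w = -8

y = wx + b = (-2)(1) + 2 = 0
∂L/∂y = 2(y - t) = 2(0 - 4) = -8
∂y/∂w = x = 1
∂L/∂w = ∂L/∂y · ∂y/∂w = -8 × 1 = -8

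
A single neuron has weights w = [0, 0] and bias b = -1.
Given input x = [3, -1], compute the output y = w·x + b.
y = -1

y = (0)(3) + (0)(-1) + -1 = -1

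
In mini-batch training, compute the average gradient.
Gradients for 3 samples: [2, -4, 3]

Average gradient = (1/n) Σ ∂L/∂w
Average gradient = 0.3333

Average = (1/3)(2 + -4 + 3) = 1/3 = 0.3333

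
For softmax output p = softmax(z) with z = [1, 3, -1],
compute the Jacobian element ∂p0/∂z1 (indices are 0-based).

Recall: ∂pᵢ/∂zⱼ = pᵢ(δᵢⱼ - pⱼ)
∂p0/∂z1 = -0.1017

p = softmax(z) = [0.1173, 0.8668, 0.01588]
p0 = 0.1173, p1 = 0.8668

∂p0/∂z1 = -p0 × p1 = -0.1173 × 0.8668 = -0.1017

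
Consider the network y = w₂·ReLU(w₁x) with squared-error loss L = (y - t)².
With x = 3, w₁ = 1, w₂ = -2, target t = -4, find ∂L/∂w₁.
∂L/∂w₁ = 24

Forward pass:
z = w₁x = 1×3 = 3
h = ReLU(3) = 3
y = w₂h = -2×3 = -6

Backward pass:
∂L/∂y = 2(y - t) = 2(-6 - -4) = -4
∂y/∂h = w₂ = -2
∂h/∂z = 1 (ReLU derivative)
∂z/∂w₁ = x = 3

∂L/∂w₁ = -4 × -2 × 1 × 3 = 24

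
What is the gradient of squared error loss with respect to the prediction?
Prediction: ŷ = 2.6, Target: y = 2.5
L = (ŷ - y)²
∂L/∂ŷ = 0.2

∂L/∂ŷ = 2(ŷ - y) = 2(2.6 - 2.5) = 2(0.1) = 0.2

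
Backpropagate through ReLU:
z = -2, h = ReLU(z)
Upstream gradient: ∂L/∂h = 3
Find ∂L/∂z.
∂L/∂z = 0

h = ReLU(-2) = 0
Since z < 0: ∂h/∂z = 0
∂L/∂z = ∂L/∂h · ∂h/∂z = 3 × 0 = 0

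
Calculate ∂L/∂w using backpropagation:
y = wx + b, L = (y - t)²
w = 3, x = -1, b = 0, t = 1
∂L/∂w = 8

y = wx + b = (3)(-1) + 0 = -3
∂L/∂y = 2(y - t) = 2(-3 - 1) = -8
∂y/∂w = x = -1
∂L/∂w = ∂L/∂y · ∂y/∂w = -8 × -1 = 8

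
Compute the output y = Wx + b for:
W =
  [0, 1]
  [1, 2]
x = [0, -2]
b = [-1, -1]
y = [-3, -5]

Wx = [0×0 + 1×-2, 1×0 + 2×-2]
   = [-2, -4]
y = Wx + b = [-2 + -1, -4 + -1] = [-3, -5]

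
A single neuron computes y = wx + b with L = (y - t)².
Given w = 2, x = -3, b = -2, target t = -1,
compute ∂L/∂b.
∂L/∂b = -14

y = wx + b = (2)(-3) + -2 = -8
∂L/∂y = 2(y - t) = 2(-8 - -1) = -14
∂y/∂b = 1
∂L/∂b = ∂L/∂y · ∂y/∂b = -14 × 1 = -14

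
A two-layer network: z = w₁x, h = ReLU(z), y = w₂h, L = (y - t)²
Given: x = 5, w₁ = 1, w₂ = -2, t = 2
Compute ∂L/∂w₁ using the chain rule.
∂L/∂w₁ = 240

Forward pass:
z = w₁x = 1×5 = 5
h = ReLU(5) = 5
y = w₂h = -2×5 = -10

Backward pass:
∂L/∂y = 2(y - t) = 2(-10 - 2) = -24
∂y/∂h = w₂ = -2
∂h/∂z = 1 (ReLU derivative)
∂z/∂w₁ = x = 5

∂L/∂w₁ = -24 × -2 × 1 × 5 = 240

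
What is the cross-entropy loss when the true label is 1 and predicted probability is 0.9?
L = 0.1054

L = -1·log(0.9) - 0·log(0.1) = -log(0.9) = 0.1054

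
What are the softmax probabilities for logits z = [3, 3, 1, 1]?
p = [0.4404, 0.4404, 0.0596, 0.0596]

exp(z) = [20.09, 20.09, 2.718, 2.718]
Sum = 45.61
p = [0.4404, 0.4404, 0.0596, 0.0596]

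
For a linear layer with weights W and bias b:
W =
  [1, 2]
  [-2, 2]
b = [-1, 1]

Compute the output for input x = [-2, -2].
y = [-7, 1]

Wx = [1×-2 + 2×-2, -2×-2 + 2×-2]
   = [-6, 0]
y = Wx + b = [-6 + -1, 0 + 1] = [-7, 1]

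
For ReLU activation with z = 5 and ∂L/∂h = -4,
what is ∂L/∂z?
∂L/∂z = -4

h = ReLU(5) = 5
Since z > 0: ∂h/∂z = 1
∂L/∂z = ∂L/∂h · ∂h/∂z = -4 × 1 = -4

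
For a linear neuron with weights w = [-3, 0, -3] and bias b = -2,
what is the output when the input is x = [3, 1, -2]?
y = -5

y = (-3)(3) + (0)(1) + (-3)(-2) + -2 = -5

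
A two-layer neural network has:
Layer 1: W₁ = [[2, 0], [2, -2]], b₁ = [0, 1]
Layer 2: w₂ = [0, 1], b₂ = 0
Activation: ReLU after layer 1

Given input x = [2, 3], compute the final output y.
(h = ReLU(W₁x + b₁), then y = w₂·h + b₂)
y = 0

Layer 1 pre-activation: z₁ = [4, -1]
After ReLU: h = [4, 0]
Layer 2 output: y = 0×4 + 1×0 + 0 = 0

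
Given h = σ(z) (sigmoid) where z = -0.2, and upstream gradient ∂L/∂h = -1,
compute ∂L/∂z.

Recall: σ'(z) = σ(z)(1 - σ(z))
∂L/∂z = -0.2475

σ(-0.2) = 0.4502
σ'(-0.2) = σ(-0.2)(1 - σ(-0.2)) = 0.4502 × 0.5498 = 0.2475
∂L/∂z = ∂L/∂h · σ'(z) = -1 × 0.2475 = -0.2475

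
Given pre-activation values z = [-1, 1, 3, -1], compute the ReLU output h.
h = [0, 1, 3, 0]

ReLU applied element-wise: max(0,-1)=0, max(0,1)=1, max(0,3)=3, max(0,-1)=0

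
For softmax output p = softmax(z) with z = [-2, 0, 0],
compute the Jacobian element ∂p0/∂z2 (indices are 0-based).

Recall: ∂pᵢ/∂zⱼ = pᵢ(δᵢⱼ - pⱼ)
∂p0/∂z2 = -0.02968

p = softmax(z) = [0.06338, 0.4683, 0.4683]
p0 = 0.06338, p2 = 0.4683

∂p0/∂z2 = -p0 × p2 = -0.06338 × 0.4683 = -0.02968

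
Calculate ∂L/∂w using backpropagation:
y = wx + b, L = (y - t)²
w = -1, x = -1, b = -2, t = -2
∂L/∂w = -2

y = wx + b = (-1)(-1) + -2 = -1
∂L/∂y = 2(y - t) = 2(-1 - -2) = 2
∂y/∂w = x = -1
∂L/∂w = ∂L/∂y · ∂y/∂w = 2 × -1 = -2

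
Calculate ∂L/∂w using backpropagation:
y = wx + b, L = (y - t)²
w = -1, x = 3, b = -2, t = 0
∂L/∂w = -30

y = wx + b = (-1)(3) + -2 = -5
∂L/∂y = 2(y - t) = 2(-5 - 0) = -10
∂y/∂w = x = 3
∂L/∂w = ∂L/∂y · ∂y/∂w = -10 × 3 = -30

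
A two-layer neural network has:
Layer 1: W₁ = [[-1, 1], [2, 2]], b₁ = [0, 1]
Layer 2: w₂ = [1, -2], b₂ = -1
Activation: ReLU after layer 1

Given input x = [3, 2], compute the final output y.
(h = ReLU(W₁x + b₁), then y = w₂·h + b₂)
y = -23

Layer 1 pre-activation: z₁ = [-1, 11]
After ReLU: h = [0, 11]
Layer 2 output: y = 1×0 + -2×11 + -1 = -23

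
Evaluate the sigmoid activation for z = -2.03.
0.1161

sigmoid(-2.03) = 1/(1 + e^(2.03)) = 1/(1 + 7.614) = 0.1161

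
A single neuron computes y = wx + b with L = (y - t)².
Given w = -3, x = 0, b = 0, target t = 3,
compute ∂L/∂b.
∂L/∂b = -6

y = wx + b = (-3)(0) + 0 = 0
∂L/∂y = 2(y - t) = 2(0 - 3) = -6
∂y/∂b = 1
∂L/∂b = ∂L/∂y · ∂y/∂b = -6 × 1 = -6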